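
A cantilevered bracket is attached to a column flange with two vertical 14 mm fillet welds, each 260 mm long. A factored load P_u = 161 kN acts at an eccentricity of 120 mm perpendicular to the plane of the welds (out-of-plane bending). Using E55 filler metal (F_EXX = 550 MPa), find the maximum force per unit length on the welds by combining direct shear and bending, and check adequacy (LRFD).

f_max ≈ 912 N/mm; adequate

L_w = 2 × 260 = 520 mm; section modulus (unit throat) S = 2 × L²/6 = 22530 mm².
Direct shear f_v = P/L_w = 161×10³/520 = 309.6 N/mm.
Moment M = P × e = 161×10³ × 120 = 19320000 N·mm; bending f_b = M/S = 857.4 N/mm.
f_max = √(f_v² + f_b²) = √(309.6² + 857.4²) = 911.6 N/mm.
φr_n = 0.75 × 0.6 × 550 × (0.707 × 14) = 2450 N/mm → adequate.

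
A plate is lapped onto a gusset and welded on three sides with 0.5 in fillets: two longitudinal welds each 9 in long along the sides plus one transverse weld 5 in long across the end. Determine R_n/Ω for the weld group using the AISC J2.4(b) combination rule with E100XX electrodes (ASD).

E100XX → F_EXX = 100 ksi.
t_e = 0.707 × 0.5 = 0.3535 in.
R_nwl = 0.6 × 100 × 0.3535 × 18 = 381.8 kips (longitudinal, 2 welds).
R_nwt = 0.6 × 100 × 0.3535 × 5 = 106 kips (transverse, base value).
(i) R_nwl + R_nwt = 487.8 kips; (ii) 0.85 R_nwl + 1.5 R_nwt = 483.6 kips.
R_n = max = 487.8 kips [governs: (i)]; R_n/Ω = 243.9 kips.

R_n/Ω ≈ 244 kips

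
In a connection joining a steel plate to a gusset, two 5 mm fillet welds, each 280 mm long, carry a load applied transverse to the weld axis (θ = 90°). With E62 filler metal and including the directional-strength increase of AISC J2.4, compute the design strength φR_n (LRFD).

φR_n ≈ 828 kN

E62XX → F_EXX = 620 MPa.
t_e = 0.707 × 5 = 3.535 mm; A_we = 3.535 × 560 = 1980 mm².
Directional factor: 1.0 + 0.5 sin^1.5(90°) = 1.5.
F_nw = 0.6 × 620 × 1.5 = 558 MPa.
φR_n = 0.75 × 558 × 1980 × 10⁻³ = 828.5 kN.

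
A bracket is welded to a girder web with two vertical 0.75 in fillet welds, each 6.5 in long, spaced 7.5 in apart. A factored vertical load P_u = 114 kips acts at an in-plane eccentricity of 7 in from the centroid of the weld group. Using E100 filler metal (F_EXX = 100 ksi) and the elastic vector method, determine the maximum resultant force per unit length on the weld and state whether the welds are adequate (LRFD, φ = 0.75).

f_max ≈ 24.6 kip/in; NOT adequate

Total weld length L_w = 13 in. Treat welds as unit-width lines.
Polar moment about centroid: J = 2[d³/12 + d(b/2)²] = 2[6.5³/12 + 6.5×3.75²] = 228.6 in³.
Direct shear f_v = P/L_w = 114 / 13 = 8.769 kip/in (vertical).
Torsion M = P·e = 114 × 7 = 798 kip·in.
Critical point at (x, y) = (3.75, 3.25) from centroid. f_tx = M·y/J = 11.35 kip/in; f_ty = M·x/J = 13.09 kip/in.
Resultant f_max = √[f_tx² + (f_v + f_ty)²] = √[11.35² + (8.769 + 13.09)²] = 24.63 kip/in.
Capacity per unit length: φr_n = 0.75 × 0.6 × 100 × (0.707 × 0.75) = 23.86 kip/in.
24.63 > 23.86 → NOT adequate.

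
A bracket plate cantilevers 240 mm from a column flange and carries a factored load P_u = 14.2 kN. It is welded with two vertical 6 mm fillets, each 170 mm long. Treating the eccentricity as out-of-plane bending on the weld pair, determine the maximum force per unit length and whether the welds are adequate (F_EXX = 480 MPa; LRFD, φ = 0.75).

L_w = 2 × 170 = 340 mm; section modulus (unit throat) S = 2 × L²/6 = 9633 mm².
Direct shear f_v = P/L_w = 14.2×10³/340 = 41.76 N/mm.
Moment M = P × e = 14.2×10³ × 240 = 3408000 N·mm; bending f_b = M/S = 353.8 N/mm.
f_max = √(f_v² + f_b²) = √(41.76² + 353.8²) = 356.2 N/mm.
φr_n = 0.75 × 0.6 × 480 × (0.707 × 6) = 916.3 N/mm → adequate.

f_max ≈ 356 N/mm; adequate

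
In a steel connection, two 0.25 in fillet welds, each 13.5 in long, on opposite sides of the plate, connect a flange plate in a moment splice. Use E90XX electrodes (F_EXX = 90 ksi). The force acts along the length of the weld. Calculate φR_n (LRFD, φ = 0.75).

Effective throat t_e = 0.707 × 0.25 = 0.1767 in.
Total length L = 27 in; A_we = 0.1767 × 27 = 4.772 in².
F_nw = 0.6 F_EXX = 0.6 × 90 = 54 ksi.
φR_n = 0.75 × 54 × 4.772 = 193.3 kip.

φR_n ≈ 193 kip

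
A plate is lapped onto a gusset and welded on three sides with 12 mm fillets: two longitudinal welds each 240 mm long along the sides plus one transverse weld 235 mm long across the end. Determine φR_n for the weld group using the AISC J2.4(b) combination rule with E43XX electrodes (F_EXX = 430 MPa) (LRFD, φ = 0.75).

φR_n ≈ 1250 kN

t_e = 0.707 × 12 = 8.484 mm.
R_nwl = 0.6 × 430 × 8.484 × 480 × 10⁻³ = 1051 kN (longitudinal, 2 welds).
R_nwt = 0.6 × 430 × 8.484 × 235 × 10⁻³ = 514.4 kN (transverse, base value).
(i) R_nwl + R_nwt = 1565 kN; (ii) 0.85 R_nwl + 1.5 R_nwt = 1665 kN.
R_n = max = 1665 kN [governs: (ii)]; φR_n = 1248 kN.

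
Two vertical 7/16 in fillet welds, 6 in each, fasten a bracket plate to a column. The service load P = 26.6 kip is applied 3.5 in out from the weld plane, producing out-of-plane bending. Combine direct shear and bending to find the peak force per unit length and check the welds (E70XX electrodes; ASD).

f_max ≈ 8.07 kip/in; NOT adequate

E70XX → F_EXX = 70 ksi.
L_w = 2 × 6 = 12 in; section modulus (unit throat) S = 2 × L²/6 = 12 in².
Direct shear f_v = P/L_w = 26.6/12 = 2.217 kip/in.
Moment M = P × e = 26.6 × 3.5 = 93.1 kip·in; bending f_b = M/S = 7.758 kip/in.
f_max = √(f_v² + f_b²) = √(2.217² + 7.758²) = 8.069 kip/in.
r_n/Ω = (1/2.0) × 0.6 × 70 × (0.707 × 0.4375) = 6.496 kip/in → NOT adequate.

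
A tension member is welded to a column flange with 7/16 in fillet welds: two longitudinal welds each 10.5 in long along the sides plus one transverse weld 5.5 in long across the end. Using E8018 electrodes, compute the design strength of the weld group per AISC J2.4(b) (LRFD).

φR_n ≈ 295 kip

E80XX → F_EXX = 80 ksi.
t_e = 0.707 × 0.4375 = 0.3093 in.
R_nwl = 0.6 × 80 × 0.3093 × 21 = 311.8 kip (longitudinal, 2 welds).
R_nwt = 0.6 × 80 × 0.3093 × 5.5 = 81.66 kip (transverse, base value).
(i) R_nwl + R_nwt = 393.4 kip; (ii) 0.85 R_nwl + 1.5 R_nwt = 387.5 kip.
R_n = max = 393.4 kip [governs: (i)]; φR_n = 295.1 kip.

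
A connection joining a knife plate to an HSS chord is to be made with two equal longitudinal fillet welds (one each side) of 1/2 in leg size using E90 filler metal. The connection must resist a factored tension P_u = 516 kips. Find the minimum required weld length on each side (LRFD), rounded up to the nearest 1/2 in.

E90XX → F_EXX = 90 ksi.
Throat t_e = 0.707 × 0.5 = 0.3535 in.
φr_n = 0.75 × 0.6 × 90 × 0.3535 = 14.32 kips/in.
L_req = P_u / φr_n = 516 / 14.32 = 36.04 in total.
Per side: 36.04 / 2 = 18.02 in.
Round up → use L = 18.5 in on each side.

L = 18.5 in on each side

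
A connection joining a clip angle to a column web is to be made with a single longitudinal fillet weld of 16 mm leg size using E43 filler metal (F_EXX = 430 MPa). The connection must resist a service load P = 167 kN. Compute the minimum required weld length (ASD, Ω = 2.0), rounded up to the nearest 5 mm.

L = 115 mm

Throat t_e = 0.707 × 16 = 11.31 mm.
r_n/Ω = (0.6 × 430 × 11.31) / 2.0 = 1459 N/mm = 1.459 kN/mm.
L_req = P / (r_n/Ω) = 167 / 1.459 = 114.4 mm total.
Round up → use L = 115 mm.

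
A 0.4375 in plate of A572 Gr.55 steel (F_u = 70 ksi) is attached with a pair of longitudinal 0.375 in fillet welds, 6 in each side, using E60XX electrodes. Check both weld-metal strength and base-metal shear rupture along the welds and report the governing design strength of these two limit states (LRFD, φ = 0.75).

φR_n ≈ 85.9 kip (weld metal governs)

E60XX → F_EXX = 60 ksi.
t_e = 0.707 × 0.375 = 0.2651 in; L = 12 in.
Weld metal: φR_n = 0.75 × 0.6 × 60 × 0.2651 × 12 = 85.9 kip.
Base metal (shear rupture): φR_n = 0.75 × 0.6 × 70 × 0.4375 × 12 = 165.4 kip.
Governing: weld metal.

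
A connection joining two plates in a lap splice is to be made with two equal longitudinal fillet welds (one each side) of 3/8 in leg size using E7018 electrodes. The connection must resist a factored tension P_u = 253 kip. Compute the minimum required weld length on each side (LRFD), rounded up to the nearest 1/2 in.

L = 15.5 in on each side

E70XX → F_EXX = 70 ksi.
Throat t_e = 0.707 × 0.375 = 0.2651 in.
φr_n = 0.75 × 0.6 × 70 × 0.2651 = 8.351 kip/in.
L_req = P_u / φr_n = 253 / 8.351 = 30.29 in total.
Per side: 30.29 / 2 = 15.15 in.
Round up → use L = 15.5 in on each side.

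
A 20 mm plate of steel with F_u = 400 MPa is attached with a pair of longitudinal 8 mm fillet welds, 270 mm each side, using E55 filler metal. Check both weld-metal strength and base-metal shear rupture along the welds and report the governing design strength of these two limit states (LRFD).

E55XX → F_EXX = 550 MPa.
t_e = 0.707 × 8 = 5.656 mm; L = 540 mm.
Weld metal: φR_n = 0.75 × 0.6 × 550 × 5.656 × 540 × 10⁻³ = 755.9 kN.
Base metal (shear rupture): φR_n = 0.75 × 0.6 × 400 × 20 × 540 × 10⁻³ = 1944 kN.
Governing: weld metal.

φR_n ≈ 756 kN (weld metal governs)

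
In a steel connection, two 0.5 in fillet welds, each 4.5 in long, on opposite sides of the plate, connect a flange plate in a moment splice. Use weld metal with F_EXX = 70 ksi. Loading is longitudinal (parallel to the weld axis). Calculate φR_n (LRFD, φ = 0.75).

Effective throat t_e = 0.707 × 0.5 = 0.3535 in.
Total length L = 9 in; A_we = 0.3535 × 9 = 3.181 in².
F_nw = 0.6 F_EXX = 0.6 × 70 = 42 ksi.
φR_n = 0.75 × 42 × 3.181 = 100.2 kips.

φR_n ≈ 100 kips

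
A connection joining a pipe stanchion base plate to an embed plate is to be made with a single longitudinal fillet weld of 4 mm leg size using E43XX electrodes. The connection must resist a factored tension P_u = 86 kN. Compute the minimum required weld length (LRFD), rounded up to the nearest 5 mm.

E43XX → F_EXX = 430 MPa.
Throat t_e = 0.707 × 4 = 2.828 mm.
φr_n = 0.75 × 0.6 × 430 × 2.828 × 10⁻³ = 0.5472 kN/mm.
L_req = P_u / φr_n = 86 / 0.5472 = 157.2 mm total.
Round up → use L = 160 mm.

L = 160 mm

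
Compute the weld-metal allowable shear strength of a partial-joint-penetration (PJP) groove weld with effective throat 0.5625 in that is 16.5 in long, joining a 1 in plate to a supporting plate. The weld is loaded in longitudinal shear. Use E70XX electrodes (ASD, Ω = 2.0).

R_n/Ω ≈ 195 kip

E70XX → F_EXX = 70 ksi.
Effective throat (given) t_e = 0.5625 in.
A_we = 0.5625 × 16.5 = 9.281 in².
F_nw = 0.6 F_EXX = 42 ksi.
R_n/Ω = (42 × 9.281) / 2.0 = 194.9 kip.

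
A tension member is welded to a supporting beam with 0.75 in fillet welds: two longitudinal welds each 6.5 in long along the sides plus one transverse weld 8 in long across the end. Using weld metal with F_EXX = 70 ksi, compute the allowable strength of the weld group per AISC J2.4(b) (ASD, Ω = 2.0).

R_n/Ω ≈ 257 kips

t_e = 0.707 × 0.75 = 0.5302 in.
R_nwl = 0.6 × 70 × 0.5302 × 13 = 289.5 kips (longitudinal, 2 welds).
R_nwt = 0.6 × 70 × 0.5302 × 8 = 178.2 kips (transverse, base value).
(i) R_nwl + R_nwt = 467.7 kips; (ii) 0.85 R_nwl + 1.5 R_nwt = 513.3 kips.
R_n = max = 513.3 kips [governs: (ii)]; R_n/Ω = 256.7 kips.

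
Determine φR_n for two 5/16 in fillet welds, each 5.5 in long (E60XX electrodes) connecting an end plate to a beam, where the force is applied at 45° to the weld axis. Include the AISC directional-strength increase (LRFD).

φR_n ≈ 85.1 kip

E60XX → F_EXX = 60 ksi.
t_e = 0.707 × 0.3125 = 0.2209 in; A_we = 0.2209 × 11 = 2.43 in².
Directional factor: 1.0 + 0.5 sin^1.5(45°) = 1.297.
F_nw = 0.6 × 60 × 1.297 = 46.7 ksi.
φR_n = 0.75 × 46.7 × 2.43 = 85.13 kip.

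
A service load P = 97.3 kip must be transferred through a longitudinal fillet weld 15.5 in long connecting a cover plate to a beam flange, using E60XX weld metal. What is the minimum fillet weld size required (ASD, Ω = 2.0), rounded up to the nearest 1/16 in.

w = 1/2 in

E60XX → F_EXX = 60 ksi.
Total weld length L = 15.5 in.
Required throat t_e = P × Ω / (0.6 F_EXX × L) = 97.3 × 2.0 / (0.6 × 60 × 15.5) = 0.3487 in.
Required leg w = t_e / 0.707 = 0.4933 in → use 1/2 in.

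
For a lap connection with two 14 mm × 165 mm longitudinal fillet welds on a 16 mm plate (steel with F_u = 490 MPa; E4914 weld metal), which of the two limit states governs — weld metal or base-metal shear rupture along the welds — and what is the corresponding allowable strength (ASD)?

R_n/Ω ≈ 480 kN (weld metal governs)

E49XX → F_EXX = 490 MPa.
t_e = 0.707 × 14 = 9.898 mm; L = 330 mm.
Weld metal: R_n/Ω = (1/2.0) × 0.6 × 490 × 9.898 × 330 × 10⁻³ = 480.2 kN.
Base metal (shear rupture): R_n/Ω = (1/2.0) × 0.6 × 490 × 16 × 330 × 10⁻³ = 776.2 kN.
Governing: weld metal.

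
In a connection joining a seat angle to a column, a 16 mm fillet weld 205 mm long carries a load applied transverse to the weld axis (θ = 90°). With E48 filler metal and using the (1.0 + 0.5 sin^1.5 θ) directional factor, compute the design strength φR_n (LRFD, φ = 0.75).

φR_n ≈ 751 kN

E48XX → F_EXX = 480 MPa.
t_e = 0.707 × 16 = 11.31 mm; A_we = 11.31 × 205 = 2319 mm².
Directional factor: 1.0 + 0.5 sin^1.5(90°) = 1.5.
F_nw = 0.6 × 480 × 1.5 = 432 MPa.
φR_n = 0.75 × 432 × 2319 × 10⁻³ = 751.3 kN.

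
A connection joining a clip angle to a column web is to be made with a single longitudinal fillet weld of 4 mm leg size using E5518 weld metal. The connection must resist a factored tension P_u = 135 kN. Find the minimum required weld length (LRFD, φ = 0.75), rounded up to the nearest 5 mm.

L = 195 mm

E55XX → F_EXX = 550 MPa.
Throat t_e = 0.707 × 4 = 2.828 mm.
φr_n = 0.75 × 0.6 × 550 × 2.828 × 10⁻³ = 0.6999 kN/mm.
L_req = P_u / φr_n = 135 / 0.6999 = 192.9 mm total.
Round up → use L = 195 mm.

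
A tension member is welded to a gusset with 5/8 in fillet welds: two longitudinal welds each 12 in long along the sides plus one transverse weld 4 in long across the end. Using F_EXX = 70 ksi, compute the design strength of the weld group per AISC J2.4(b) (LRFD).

t_e = 0.707 × 0.625 = 0.4419 in.
R_nwl = 0.6 × 70 × 0.4419 × 24 = 445.4 kip (longitudinal, 2 welds).
R_nwt = 0.6 × 70 × 0.4419 × 4 = 74.23 kip (transverse, base value).
(i) R_nwl + R_nwt = 519.6 kip; (ii) 0.85 R_nwl + 1.5 R_nwt = 490 kip.
R_n = max = 519.6 kip [governs: (i)]; φR_n = 389.7 kip.

φR_n ≈ 390 kip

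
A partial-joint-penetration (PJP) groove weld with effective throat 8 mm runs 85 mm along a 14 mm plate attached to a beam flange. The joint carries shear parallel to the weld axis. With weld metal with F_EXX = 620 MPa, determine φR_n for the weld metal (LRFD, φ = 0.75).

φR_n ≈ 190 kN

Effective throat (given) t_e = 8 mm.
A_we = 8 × 85 = 680 mm².
F_nw = 0.6 F_EXX = 372 MPa.
φR_n = 0.75 × 372 × 680 × 10⁻³ = 189.7 kN.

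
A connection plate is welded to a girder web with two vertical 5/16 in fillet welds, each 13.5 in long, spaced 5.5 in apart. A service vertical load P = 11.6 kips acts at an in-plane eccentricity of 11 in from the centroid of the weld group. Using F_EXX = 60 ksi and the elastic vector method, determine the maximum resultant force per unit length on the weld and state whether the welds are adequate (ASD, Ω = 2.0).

f_max ≈ 1.72 kip/in; adequate

Total weld length L_w = 27 in. Treat welds as unit-width lines.
Polar moment about centroid: J = 2[d³/12 + d(b/2)²] = 2[13.5³/12 + 13.5×2.75²] = 614.2 in³.
Direct shear f_v = P/L_w = 11.6 / 27 = 0.4296 kip/in (vertical).
Torsion M = P·e = 11.6 × 11 = 127.6 kip·in.
Critical point at (x, y) = (2.75, 6.75) from centroid. f_tx = M·y/J = 1.402 kip/in; f_ty = M·x/J = 0.5713 kip/in.
Resultant f_max = √[f_tx² + (f_v + f_ty)²] = √[1.402² + (0.4296 + 0.5713)²] = 1.723 kip/in.
Capacity per unit length: r_n/Ω = (1/2.0) × 0.6 × 60 × (0.707 × 0.3125) = 3.977 kip/in.
1.723 ≤ 3.977 → adequate.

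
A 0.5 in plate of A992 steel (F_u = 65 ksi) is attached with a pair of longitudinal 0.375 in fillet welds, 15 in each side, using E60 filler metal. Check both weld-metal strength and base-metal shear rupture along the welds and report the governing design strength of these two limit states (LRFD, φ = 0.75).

E60XX → F_EXX = 60 ksi.
t_e = 0.707 × 0.375 = 0.2651 in; L = 30 in.
Weld metal: φR_n = 0.75 × 0.6 × 60 × 0.2651 × 30 = 214.8 kips.
Base metal (shear rupture): φR_n = 0.75 × 0.6 × 65 × 0.5 × 30 = 438.8 kips.
Governing: weld metal.

φR_n ≈ 215 kips (weld metal governs)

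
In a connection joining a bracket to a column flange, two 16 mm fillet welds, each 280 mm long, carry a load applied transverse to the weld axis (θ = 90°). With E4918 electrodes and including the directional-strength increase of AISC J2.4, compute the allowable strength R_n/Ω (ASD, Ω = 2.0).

R_n/Ω ≈ 1400 kN

E49XX → F_EXX = 490 MPa.
t_e = 0.707 × 16 = 11.31 mm; A_we = 11.31 × 560 = 6335 mm².
Directional factor: 1.0 + 0.5 sin^1.5(90°) = 1.5.
F_nw = 0.6 × 490 × 1.5 = 441 MPa.
R_n/Ω = (441 × 6335) / 2.0 × 10⁻³ = 1397 kN.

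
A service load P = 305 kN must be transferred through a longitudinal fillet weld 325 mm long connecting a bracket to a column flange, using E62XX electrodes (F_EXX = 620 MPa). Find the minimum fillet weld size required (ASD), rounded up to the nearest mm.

w = 8 mm

Total weld length L = 325 mm.
Required throat t_e = P × Ω / (0.6 F_EXX × L) = 305 × 2.0 / (0.6 × 620 × 325 × 10⁻³) = 5.045 mm.
Required leg w = t_e / 0.707 = 7.136 mm → use 8 mm.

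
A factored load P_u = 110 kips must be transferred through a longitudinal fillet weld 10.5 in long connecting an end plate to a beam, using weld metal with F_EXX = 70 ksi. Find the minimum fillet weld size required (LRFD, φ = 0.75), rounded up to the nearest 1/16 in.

w = 1/2 in

Total weld length L = 10.5 in.
Required throat t_e = P_u / (φ × 0.6 F_EXX × L) = 110 / (0.75 × 0.6 × 70 × 10.5) = 0.3326 in.
Required leg w = t_e / 0.707 = 0.4704 in → use 1/2 in.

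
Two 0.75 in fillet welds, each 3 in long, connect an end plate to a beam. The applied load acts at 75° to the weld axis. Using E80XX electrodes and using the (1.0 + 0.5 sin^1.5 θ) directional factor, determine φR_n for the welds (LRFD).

φR_n ≈ 169 kip

E80XX → F_EXX = 80 ksi.
t_e = 0.707 × 0.75 = 0.5302 in; A_we = 0.5302 × 6 = 3.181 in².
Directional factor: 1.0 + 0.5 sin^1.5(75°) = 1.475.
F_nw = 0.6 × 80 × 1.475 = 70.78 ksi.
φR_n = 0.75 × 70.78 × 3.181 = 168.9 kip.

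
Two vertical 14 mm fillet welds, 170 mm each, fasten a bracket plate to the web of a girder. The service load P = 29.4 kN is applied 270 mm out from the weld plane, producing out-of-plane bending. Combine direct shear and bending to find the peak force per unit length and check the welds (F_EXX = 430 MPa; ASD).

L_w = 2 × 170 = 340 mm; section modulus (unit throat) S = 2 × L²/6 = 9633 mm².
Direct shear f_v = P/L_w = 29.4×10³/340 = 86.47 N/mm.
Moment M = P × e = 29.4×10³ × 270 = 7938000 N·mm; bending f_b = M/S = 824 N/mm.
f_max = √(f_v² + f_b²) = √(86.47² + 824²) = 828.5 N/mm.
r_n/Ω = (1/2.0) × 0.6 × 430 × (0.707 × 14) = 1277 N/mm → adequate.

f_max ≈ 829 N/mm; adequate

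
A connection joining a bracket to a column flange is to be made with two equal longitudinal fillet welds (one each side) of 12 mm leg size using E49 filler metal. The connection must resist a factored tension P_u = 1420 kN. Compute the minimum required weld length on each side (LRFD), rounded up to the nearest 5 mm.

L = 380 mm on each side

E49XX → F_EXX = 490 MPa.
Throat t_e = 0.707 × 12 = 8.484 mm.
φr_n = 0.75 × 0.6 × 490 × 8.484 × 10⁻³ = 1.871 kN/mm.
L_req = P_u / φr_n = 1420 / 1.871 = 759.1 mm total.
Per side: 759.1 / 2 = 379.5 mm.
Round up → use L = 380 mm on each side.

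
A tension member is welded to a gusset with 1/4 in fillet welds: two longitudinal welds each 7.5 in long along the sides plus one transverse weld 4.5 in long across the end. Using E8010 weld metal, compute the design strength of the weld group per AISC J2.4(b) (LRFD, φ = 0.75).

φR_n ≈ 124 kip

E80XX → F_EXX = 80 ksi.
t_e = 0.707 × 0.25 = 0.1767 in.
R_nwl = 0.6 × 80 × 0.1767 × 15 = 127.3 kip (longitudinal, 2 welds).
R_nwt = 0.6 × 80 × 0.1767 × 4.5 = 38.18 kip (transverse, base value).
(i) R_nwl + R_nwt = 165.4 kip; (ii) 0.85 R_nwl + 1.5 R_nwt = 165.4 kip.
R_n = max = 165.4 kip [governs: (ii)]; φR_n = 124.1 kip.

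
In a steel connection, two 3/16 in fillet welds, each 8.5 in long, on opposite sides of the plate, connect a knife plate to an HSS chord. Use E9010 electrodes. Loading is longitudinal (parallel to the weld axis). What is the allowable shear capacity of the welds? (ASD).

E90XX → F_EXX = 90 ksi.
Effective throat t_e = 0.707 × 0.1875 = 0.1326 in.
Total length L = 17 in; A_we = 0.1326 × 17 = 2.254 in².
F_nw = 0.6 F_EXX = 0.6 × 90 = 54 ksi.
R_n = 54 × 2.254 = 121.7 kip; R_n/Ω = 121.7/2.0 = 60.85 kip.

R_n/Ω ≈ 60.8 kip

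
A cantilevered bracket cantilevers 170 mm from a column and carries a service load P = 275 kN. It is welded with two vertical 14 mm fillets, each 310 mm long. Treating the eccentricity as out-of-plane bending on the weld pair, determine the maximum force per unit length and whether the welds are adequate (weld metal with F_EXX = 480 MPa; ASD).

L_w = 2 × 310 = 620 mm; section modulus (unit throat) S = 2 × L²/6 = 32030 mm².
Direct shear f_v = P/L_w = 275×10³/620 = 443.5 N/mm.
Moment M = P × e = 275×10³ × 170 = 46750000 N·mm; bending f_b = M/S = 1459 N/mm.
f_max = √(f_v² + f_b²) = √(443.5² + 1459²) = 1525 N/mm.
r_n/Ω = (1/2.0) × 0.6 × 480 × (0.707 × 14) = 1425 N/mm → NOT adequate.

f_max ≈ 1530 N/mm; NOT adequate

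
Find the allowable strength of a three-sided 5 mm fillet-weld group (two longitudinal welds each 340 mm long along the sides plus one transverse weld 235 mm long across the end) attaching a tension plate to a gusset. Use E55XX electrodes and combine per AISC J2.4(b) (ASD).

R_n/Ω ≈ 543 kN

E55XX → F_EXX = 550 MPa.
t_e = 0.707 × 5 = 3.535 mm.
R_nwl = 0.6 × 550 × 3.535 × 680 × 10⁻³ = 793.3 kN (longitudinal, 2 welds).
R_nwt = 0.6 × 550 × 3.535 × 235 × 10⁻³ = 274.1 kN (transverse, base value).
(i) R_nwl + R_nwt = 1067 kN; (ii) 0.85 R_nwl + 1.5 R_nwt = 1085 kN.
R_n = max = 1085 kN [governs: (ii)]; R_n/Ω = 542.7 kN.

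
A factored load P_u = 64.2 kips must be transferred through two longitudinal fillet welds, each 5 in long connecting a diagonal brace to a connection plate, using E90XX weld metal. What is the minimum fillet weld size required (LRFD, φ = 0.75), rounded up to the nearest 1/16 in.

E90XX → F_EXX = 90 ksi.
Total weld length L = 10 in.
Required throat t_e = P_u / (φ × 0.6 F_EXX × L) = 64.2 / (0.75 × 0.6 × 90 × 10) = 0.1585 in.
Required leg w = t_e / 0.707 = 0.2242 in → use 1/4 in.

w = 1/4 in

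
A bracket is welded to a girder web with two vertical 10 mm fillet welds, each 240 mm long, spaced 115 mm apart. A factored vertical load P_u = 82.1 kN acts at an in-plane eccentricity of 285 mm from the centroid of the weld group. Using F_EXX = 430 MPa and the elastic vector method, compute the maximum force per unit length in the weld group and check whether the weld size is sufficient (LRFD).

Total weld length L_w = 480 mm. Treat welds as unit-width lines.
Polar moment about centroid: J = 2[d³/12 + d(b/2)²] = 2[240³/12 + 240×57.5²] = 3891000 mm³.
Direct shear f_v = P/L_w = 82.1×10³ / 480 = 171 N/mm (vertical).
Torsion M = P·e = 82.1×10³ × 285 = 23398000 N·mm.
Critical point at (x, y) = (57.5, 120) from centroid. f_tx = M·y/J = 721.6 N/mm; f_ty = M·x/J = 345.8 N/mm.
Resultant f_max = √[f_tx² + (f_v + f_ty)²] = √[721.6² + (171 + 345.8)²] = 887.6 N/mm.
Capacity per unit length: φr_n = 0.75 × 0.6 × 430 × (0.707 × 10) = 1368 N/mm.
887.6 ≤ 1368 → adequate.

f_max ≈ 888 N/mm; adequate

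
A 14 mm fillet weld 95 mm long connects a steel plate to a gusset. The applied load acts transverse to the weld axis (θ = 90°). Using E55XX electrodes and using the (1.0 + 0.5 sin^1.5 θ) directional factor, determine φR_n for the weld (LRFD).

E55XX → F_EXX = 550 MPa.
t_e = 0.707 × 14 = 9.898 mm; A_we = 9.898 × 95 = 940.3 mm².
Directional factor: 1.0 + 0.5 sin^1.5(90°) = 1.5.
F_nw = 0.6 × 550 × 1.5 = 495 MPa.
φR_n = 0.75 × 495 × 940.3 × 10⁻³ = 349.1 kN.

φR_n ≈ 349 kN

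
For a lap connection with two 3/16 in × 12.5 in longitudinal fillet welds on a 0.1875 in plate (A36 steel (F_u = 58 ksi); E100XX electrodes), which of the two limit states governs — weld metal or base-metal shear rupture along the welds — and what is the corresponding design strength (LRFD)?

E100XX → F_EXX = 100 ksi.
t_e = 0.707 × 0.1875 = 0.1326 in; L = 25 in.
Weld metal: φR_n = 0.75 × 0.6 × 100 × 0.1326 × 25 = 149.1 kip.
Base metal (shear rupture): φR_n = 0.75 × 0.6 × 58 × 0.1875 × 25 = 122.3 kip.
Governing: base-metal shear rupture.

φR_n ≈ 122 kip (base-metal shear rupture governs)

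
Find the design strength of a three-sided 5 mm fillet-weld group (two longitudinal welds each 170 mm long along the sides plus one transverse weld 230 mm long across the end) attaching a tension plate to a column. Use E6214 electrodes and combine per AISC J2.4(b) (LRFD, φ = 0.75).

E62XX → F_EXX = 620 MPa.
t_e = 0.707 × 5 = 3.535 mm.
R_nwl = 0.6 × 620 × 3.535 × 340 × 10⁻³ = 447.1 kN (longitudinal, 2 welds).
R_nwt = 0.6 × 620 × 3.535 × 230 × 10⁻³ = 302.5 kN (transverse, base value).
(i) R_nwl + R_nwt = 749.6 kN; (ii) 0.85 R_nwl + 1.5 R_nwt = 833.7 kN.
R_n = max = 833.7 kN [governs: (ii)]; φR_n = 625.3 kN.

φR_n ≈ 625 kN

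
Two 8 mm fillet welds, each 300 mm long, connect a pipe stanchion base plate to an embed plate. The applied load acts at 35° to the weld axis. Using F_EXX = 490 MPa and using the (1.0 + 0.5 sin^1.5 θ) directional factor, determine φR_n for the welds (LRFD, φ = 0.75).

φR_n ≈ 911 kN

t_e = 0.707 × 8 = 5.656 mm; A_we = 5.656 × 600 = 3394 mm².
Directional factor: 1.0 + 0.5 sin^1.5(35°) = 1.217.
F_nw = 0.6 × 490 × 1.217 = 357.9 MPa.
φR_n = 0.75 × 357.9 × 3394 × 10⁻³ = 910.8 kN.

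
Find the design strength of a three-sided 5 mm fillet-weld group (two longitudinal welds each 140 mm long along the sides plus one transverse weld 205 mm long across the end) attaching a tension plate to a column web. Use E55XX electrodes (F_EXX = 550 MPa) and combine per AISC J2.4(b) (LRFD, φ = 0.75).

φR_n ≈ 477 kN

t_e = 0.707 × 5 = 3.535 mm.
R_nwl = 0.6 × 550 × 3.535 × 280 × 10⁻³ = 326.6 kN (longitudinal, 2 welds).
R_nwt = 0.6 × 550 × 3.535 × 205 × 10⁻³ = 239.1 kN (transverse, base value).
(i) R_nwl + R_nwt = 565.8 kN; (ii) 0.85 R_nwl + 1.5 R_nwt = 636.4 kN.
R_n = max = 636.4 kN [governs: (ii)]; φR_n = 477.3 kN.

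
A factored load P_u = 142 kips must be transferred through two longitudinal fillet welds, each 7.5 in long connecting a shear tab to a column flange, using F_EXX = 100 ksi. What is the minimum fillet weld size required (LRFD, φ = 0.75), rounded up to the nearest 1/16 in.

w = 5/16 in

Total weld length L = 15 in.
Required throat t_e = P_u / (φ × 0.6 F_EXX × L) = 142 / (0.75 × 0.6 × 100 × 15) = 0.2104 in.
Required leg w = t_e / 0.707 = 0.2976 in → use 5/16 in.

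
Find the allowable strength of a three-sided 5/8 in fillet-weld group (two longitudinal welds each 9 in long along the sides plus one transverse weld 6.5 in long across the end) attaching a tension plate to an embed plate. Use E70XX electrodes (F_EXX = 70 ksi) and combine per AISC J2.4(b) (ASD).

t_e = 0.707 × 0.625 = 0.4419 in.
R_nwl = 0.6 × 70 × 0.4419 × 18 = 334.1 kips (longitudinal, 2 welds).
R_nwt = 0.6 × 70 × 0.4419 × 6.5 = 120.6 kips (transverse, base value).
(i) R_nwl + R_nwt = 454.7 kips; (ii) 0.85 R_nwl + 1.5 R_nwt = 464.9 kips.
R_n = max = 464.9 kips [governs: (ii)]; R_n/Ω = 232.4 kips.

R_n/Ω ≈ 232 kips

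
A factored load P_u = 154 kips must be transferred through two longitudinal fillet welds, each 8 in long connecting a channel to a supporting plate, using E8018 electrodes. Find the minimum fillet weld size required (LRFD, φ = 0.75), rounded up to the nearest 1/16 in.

w = 7/16 in

E80XX → F_EXX = 80 ksi.
Total weld length L = 16 in.
Required throat t_e = P_u / (φ × 0.6 F_EXX × L) = 154 / (0.75 × 0.6 × 80 × 16) = 0.2674 in.
Required leg w = t_e / 0.707 = 0.3782 in → use 7/16 in.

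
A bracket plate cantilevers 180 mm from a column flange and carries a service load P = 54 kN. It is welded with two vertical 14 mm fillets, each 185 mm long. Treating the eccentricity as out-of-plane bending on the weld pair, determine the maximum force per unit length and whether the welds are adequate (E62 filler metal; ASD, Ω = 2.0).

f_max ≈ 864 N/mm; adequate

E62XX → F_EXX = 620 MPa.
L_w = 2 × 185 = 370 mm; section modulus (unit throat) S = 2 × L²/6 = 11410 mm².
Direct shear f_v = P/L_w = 54×10³/370 = 145.9 N/mm.
Moment M = P × e = 54×10³ × 180 = 9720000 N·mm; bending f_b = M/S = 852 N/mm.
f_max = √(f_v² + f_b²) = √(145.9² + 852²) = 864.4 N/mm.
r_n/Ω = (1/2.0) × 0.6 × 620 × (0.707 × 14) = 1841 N/mm → adequate.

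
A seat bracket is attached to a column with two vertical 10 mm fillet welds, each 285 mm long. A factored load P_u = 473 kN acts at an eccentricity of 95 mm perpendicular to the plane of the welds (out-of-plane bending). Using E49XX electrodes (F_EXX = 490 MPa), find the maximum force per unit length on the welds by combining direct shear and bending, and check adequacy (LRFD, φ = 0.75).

L_w = 2 × 285 = 570 mm; section modulus (unit throat) S = 2 × L²/6 = 27080 mm².
Direct shear f_v = P/L_w = 473×10³/570 = 829.8 N/mm.
Moment M = P × e = 473×10³ × 95 = 44935000 N·mm; bending f_b = M/S = 1660 N/mm.
f_max = √(f_v² + f_b²) = √(829.8² + 1660²) = 1856 N/mm.
φr_n = 0.75 × 0.6 × 490 × (0.707 × 10) = 1559 N/mm → NOT adequate.

f_max ≈ 1860 N/mm; NOT adequate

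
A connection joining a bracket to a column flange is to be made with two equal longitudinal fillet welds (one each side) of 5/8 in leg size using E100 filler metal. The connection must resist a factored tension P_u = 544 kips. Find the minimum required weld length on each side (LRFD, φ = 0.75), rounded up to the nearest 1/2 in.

L = 14 in on each side

E100XX → F_EXX = 100 ksi.
Throat t_e = 0.707 × 0.625 = 0.4419 in.
φr_n = 0.75 × 0.6 × 100 × 0.4419 = 19.88 kips/in.
L_req = P_u / φr_n = 544 / 19.88 = 27.36 in total.
Per side: 27.36 / 2 = 13.68 in.
Round up → use L = 14 in on each side.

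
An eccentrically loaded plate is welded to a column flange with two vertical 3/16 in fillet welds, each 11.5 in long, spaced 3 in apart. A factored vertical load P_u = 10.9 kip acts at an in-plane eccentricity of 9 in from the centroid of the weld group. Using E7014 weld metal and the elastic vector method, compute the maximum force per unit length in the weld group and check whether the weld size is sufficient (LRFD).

f_max ≈ 2.08 kip/in; adequate

E70XX → F_EXX = 70 ksi.
Total weld length L_w = 23 in. Treat welds as unit-width lines.
Polar moment about centroid: J = 2[d³/12 + d(b/2)²] = 2[11.5³/12 + 11.5×1.5²] = 305.2 in³.
Direct shear f_v = P/L_w = 10.9 / 23 = 0.4739 kip/in (vertical).
Torsion M = P·e = 10.9 × 9 = 98.1 kip·in.
Critical point at (x, y) = (1.5, 5.75) from centroid. f_tx = M·y/J = 1.848 kip/in; f_ty = M·x/J = 0.4821 kip/in.
Resultant f_max = √[f_tx² + (f_v + f_ty)²] = √[1.848² + (0.4739 + 0.4821)²] = 2.081 kip/in.
Capacity per unit length: φr_n = 0.75 × 0.6 × 70 × (0.707 × 0.1875) = 4.176 kip/in.
2.081 ≤ 4.176 → adequate.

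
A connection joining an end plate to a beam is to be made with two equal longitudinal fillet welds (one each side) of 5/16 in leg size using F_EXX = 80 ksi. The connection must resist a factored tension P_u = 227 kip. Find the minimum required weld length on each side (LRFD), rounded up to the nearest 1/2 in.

L = 14.5 in on each side

Throat t_e = 0.707 × 0.3125 = 0.2209 in.
φr_n = 0.75 × 0.6 × 80 × 0.2209 = 7.954 kip/in.
L_req = P_u / φr_n = 227 / 7.954 = 28.54 in total.
Per side: 28.54 / 2 = 14.27 in.
Round up → use L = 14.5 in on each side.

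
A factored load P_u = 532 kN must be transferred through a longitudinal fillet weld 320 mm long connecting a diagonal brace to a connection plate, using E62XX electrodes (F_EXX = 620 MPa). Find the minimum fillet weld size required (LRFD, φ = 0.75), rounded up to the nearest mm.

w = 9 mm

Total weld length L = 320 mm.
Required throat t_e = P_u / (φ × 0.6 F_EXX × L) = 532 / (0.75 × 0.6 × 620 × 320 × 10⁻³) = 5.959 mm.
Required leg w = t_e / 0.707 = 8.428 mm → use 9 mm.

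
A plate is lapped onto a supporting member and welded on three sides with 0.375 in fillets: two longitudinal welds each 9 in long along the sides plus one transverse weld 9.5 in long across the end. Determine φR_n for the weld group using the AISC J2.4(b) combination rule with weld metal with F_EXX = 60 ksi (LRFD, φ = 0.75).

φR_n ≈ 212 kip

t_e = 0.707 × 0.375 = 0.2651 in.
R_nwl = 0.6 × 60 × 0.2651 × 18 = 171.8 kip (longitudinal, 2 welds).
R_nwt = 0.6 × 60 × 0.2651 × 9.5 = 90.67 kip (transverse, base value).
(i) R_nwl + R_nwt = 262.5 kip; (ii) 0.85 R_nwl + 1.5 R_nwt = 282 kip.
R_n = max = 282 kip [governs: (ii)]; φR_n = 211.5 kip.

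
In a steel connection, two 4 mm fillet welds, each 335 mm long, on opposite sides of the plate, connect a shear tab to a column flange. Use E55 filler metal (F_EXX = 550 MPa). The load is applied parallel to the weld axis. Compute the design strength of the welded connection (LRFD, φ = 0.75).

φR_n ≈ 469 kN

Effective throat t_e = 0.707 × 4 = 2.828 mm.
Total length L = 670 mm; A_we = 2.828 × 670 = 1895 mm².
F_nw = 0.6 F_EXX = 0.6 × 550 = 330 MPa.
φR_n = 0.75 × 330 × 1895 × 10⁻³ = 469 kN.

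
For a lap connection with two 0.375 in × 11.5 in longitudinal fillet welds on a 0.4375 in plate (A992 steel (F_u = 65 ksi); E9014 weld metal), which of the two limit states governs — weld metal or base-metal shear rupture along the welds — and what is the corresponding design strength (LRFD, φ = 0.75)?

φR_n ≈ 247 kip (weld metal governs)

E90XX → F_EXX = 90 ksi.
t_e = 0.707 × 0.375 = 0.2651 in; L = 23 in.
Weld metal: φR_n = 0.75 × 0.6 × 90 × 0.2651 × 23 = 247 kip.
Base metal (shear rupture): φR_n = 0.75 × 0.6 × 65 × 0.4375 × 23 = 294.3 kip.
Governing: weld metal.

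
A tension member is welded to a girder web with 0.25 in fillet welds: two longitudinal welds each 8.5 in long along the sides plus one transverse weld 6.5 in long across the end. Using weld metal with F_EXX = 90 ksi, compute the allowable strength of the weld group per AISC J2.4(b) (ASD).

R_n/Ω ≈ 115 kip

t_e = 0.707 × 0.25 = 0.1767 in.
R_nwl = 0.6 × 90 × 0.1767 × 17 = 162.3 kip (longitudinal, 2 welds).
R_nwt = 0.6 × 90 × 0.1767 × 6.5 = 62.04 kip (transverse, base value).
(i) R_nwl + R_nwt = 224.3 kip; (ii) 0.85 R_nwl + 1.5 R_nwt = 231 kip.
R_n = max = 231 kip [governs: (ii)]; R_n/Ω = 115.5 kip.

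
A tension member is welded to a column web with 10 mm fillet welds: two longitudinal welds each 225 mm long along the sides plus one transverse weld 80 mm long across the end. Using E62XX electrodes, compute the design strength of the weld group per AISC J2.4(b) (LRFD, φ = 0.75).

φR_n ≈ 1050 kN

E62XX → F_EXX = 620 MPa.
t_e = 0.707 × 10 = 7.07 mm.
R_nwl = 0.6 × 620 × 7.07 × 450 × 10⁻³ = 1184 kN (longitudinal, 2 welds).
R_nwt = 0.6 × 620 × 7.07 × 80 × 10⁻³ = 210.4 kN (transverse, base value).
(i) R_nwl + R_nwt = 1394 kN; (ii) 0.85 R_nwl + 1.5 R_nwt = 1322 kN.
R_n = max = 1394 kN [governs: (i)]; φR_n = 1045 kN.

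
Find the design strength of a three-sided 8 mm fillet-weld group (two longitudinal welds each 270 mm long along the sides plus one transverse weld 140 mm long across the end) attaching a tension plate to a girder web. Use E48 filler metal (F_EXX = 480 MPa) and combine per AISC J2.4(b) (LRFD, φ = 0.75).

t_e = 0.707 × 8 = 5.656 mm.
R_nwl = 0.6 × 480 × 5.656 × 540 × 10⁻³ = 879.6 kN (longitudinal, 2 welds).
R_nwt = 0.6 × 480 × 5.656 × 140 × 10⁻³ = 228 kN (transverse, base value).
(i) R_nwl + R_nwt = 1108 kN; (ii) 0.85 R_nwl + 1.5 R_nwt = 1090 kN.
R_n = max = 1108 kN [governs: (i)]; φR_n = 830.8 kN.

φR_n ≈ 831 kN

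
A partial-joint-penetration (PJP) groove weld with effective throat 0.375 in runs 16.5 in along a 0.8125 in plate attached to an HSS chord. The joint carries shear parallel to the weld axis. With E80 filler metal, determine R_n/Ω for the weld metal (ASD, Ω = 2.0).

R_n/Ω ≈ 148 kips

E80XX → F_EXX = 80 ksi.
Effective throat (given) t_e = 0.375 in.
A_we = 0.375 × 16.5 = 6.188 in².
F_nw = 0.6 F_EXX = 48 ksi.
R_n/Ω = (48 × 6.188) / 2.0 = 148.5 kips.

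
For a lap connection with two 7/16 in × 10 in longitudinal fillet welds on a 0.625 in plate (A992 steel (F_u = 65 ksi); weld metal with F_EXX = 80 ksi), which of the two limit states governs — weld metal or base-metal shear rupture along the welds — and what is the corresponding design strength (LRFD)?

φR_n ≈ 223 kip (weld metal governs)

t_e = 0.707 × 0.4375 = 0.3093 in; L = 20 in.
Weld metal: φR_n = 0.75 × 0.6 × 80 × 0.3093 × 20 = 222.7 kip.
Base metal (shear rupture): φR_n = 0.75 × 0.6 × 65 × 0.625 × 20 = 365.6 kip.
Governing: weld metal.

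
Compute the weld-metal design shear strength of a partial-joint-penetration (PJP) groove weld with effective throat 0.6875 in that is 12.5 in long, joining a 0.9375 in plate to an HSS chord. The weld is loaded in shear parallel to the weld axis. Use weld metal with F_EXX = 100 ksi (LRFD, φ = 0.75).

Effective throat (given) t_e = 0.6875 in.
A_we = 0.6875 × 12.5 = 8.594 in².
F_nw = 0.6 F_EXX = 60 ksi.
φR_n = 0.75 × 60 × 8.594 = 386.7 kip.

φR_n ≈ 387 kip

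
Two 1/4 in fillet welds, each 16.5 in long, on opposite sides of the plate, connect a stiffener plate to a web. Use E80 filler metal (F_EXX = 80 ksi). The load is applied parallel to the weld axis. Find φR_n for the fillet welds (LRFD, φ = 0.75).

φR_n ≈ 210 kip

Effective throat t_e = 0.707 × 0.25 = 0.1767 in.
Total length L = 33 in; A_we = 0.1767 × 33 = 5.833 in².
F_nw = 0.6 F_EXX = 0.6 × 80 = 48 ksi.
φR_n = 0.75 × 48 × 5.833 = 210 kip.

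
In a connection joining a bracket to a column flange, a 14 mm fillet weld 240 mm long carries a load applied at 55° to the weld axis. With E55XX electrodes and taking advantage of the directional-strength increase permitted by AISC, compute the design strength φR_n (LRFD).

φR_n ≈ 806 kN

E55XX → F_EXX = 550 MPa.
t_e = 0.707 × 14 = 9.898 mm; A_we = 9.898 × 240 = 2376 mm².
Directional factor: 1.0 + 0.5 sin^1.5(55°) = 1.371.
F_nw = 0.6 × 550 × 1.371 = 452.3 MPa.
φR_n = 0.75 × 452.3 × 2376 × 10⁻³ = 805.9 kN.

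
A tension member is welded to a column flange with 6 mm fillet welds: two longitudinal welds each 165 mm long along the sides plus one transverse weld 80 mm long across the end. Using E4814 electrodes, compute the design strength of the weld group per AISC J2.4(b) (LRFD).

φR_n ≈ 376 kN

E48XX → F_EXX = 480 MPa.
t_e = 0.707 × 6 = 4.242 mm.
R_nwl = 0.6 × 480 × 4.242 × 330 × 10⁻³ = 403.2 kN (longitudinal, 2 welds).
R_nwt = 0.6 × 480 × 4.242 × 80 × 10⁻³ = 97.74 kN (transverse, base value).
(i) R_nwl + R_nwt = 500.9 kN; (ii) 0.85 R_nwl + 1.5 R_nwt = 489.3 kN.
R_n = max = 500.9 kN [governs: (i)]; φR_n = 375.7 kN.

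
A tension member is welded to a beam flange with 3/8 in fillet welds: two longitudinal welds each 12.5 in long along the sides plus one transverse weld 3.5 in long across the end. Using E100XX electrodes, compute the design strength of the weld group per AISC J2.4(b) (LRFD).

E100XX → F_EXX = 100 ksi.
t_e = 0.707 × 0.375 = 0.2651 in.
R_nwl = 0.6 × 100 × 0.2651 × 25 = 397.7 kips (longitudinal, 2 welds).
R_nwt = 0.6 × 100 × 0.2651 × 3.5 = 55.68 kips (transverse, base value).
(i) R_nwl + R_nwt = 453.4 kips; (ii) 0.85 R_nwl + 1.5 R_nwt = 421.5 kips.
R_n = max = 453.4 kips [governs: (i)]; φR_n = 340 kips.

φR_n ≈ 340 kips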